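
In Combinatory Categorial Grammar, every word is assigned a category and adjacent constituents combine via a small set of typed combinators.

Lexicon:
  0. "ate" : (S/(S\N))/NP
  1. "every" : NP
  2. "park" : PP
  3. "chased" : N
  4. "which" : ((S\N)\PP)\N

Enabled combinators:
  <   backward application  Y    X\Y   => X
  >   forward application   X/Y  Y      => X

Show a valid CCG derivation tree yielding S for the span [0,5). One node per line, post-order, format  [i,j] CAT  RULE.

[0,5] S   >
  [0,2] S/(S\N)   >
    [0,1] "ate" : (S/(S\N))/NP
    [1,2] "every" : NP
  [2,5] S\N   <
    [2,3] "park" : PP
    [3,5] (S\N)\PP   <
      [3,4] "chased" : N
      [4,5] "which" : ((S\N)\PP)\N

[0,1] (S/(S\N))/NP  lex  "ate"
[1,2] NP  lex  "every"
[0,2] S/(S\N)  >  k=1
[2,3] PP  lex  "park"
[3,4] N  lex  "chased"
[4,5] ((S\N)\PP)\N  lex  "which"
[3,5] (S\N)\PP  <  k=4
[2,5] S\N  <  k=3
[0,5] S  >  k=2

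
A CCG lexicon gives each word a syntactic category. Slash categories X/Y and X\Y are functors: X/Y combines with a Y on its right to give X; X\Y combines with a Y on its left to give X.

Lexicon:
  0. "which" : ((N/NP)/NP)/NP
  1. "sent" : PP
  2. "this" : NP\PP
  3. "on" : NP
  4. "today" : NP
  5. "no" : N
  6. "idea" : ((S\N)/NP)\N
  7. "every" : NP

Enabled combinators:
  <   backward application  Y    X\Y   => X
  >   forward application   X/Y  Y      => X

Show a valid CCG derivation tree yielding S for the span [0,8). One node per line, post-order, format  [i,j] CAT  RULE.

[0,8] S   <
  [0,5] N   >
    [0,4] N/NP   >
      [0,3] (N/NP)/NP   >
        [0,1] "which" : ((N/NP)/NP)/NP
        [1,3] NP   <
          [1,2] "sent" : PP
          [2,3] "this" : NP\PP
      [3,4] "on" : NP
    [4,5] "today" : NP
  [5,8] S\N   >
    [5,7] (S\N)/NP   <
      [5,6] "no" : N
      [6,7] "idea" : ((S\N)/NP)\N
    [7,8] "every" : NP

[0,1] ((N/NP)/NP)/NP  lex  "which"
[1,2] PP  lex  "sent"
[2,3] NP\PP  lex  "this"
[1,3] NP  <  k=2
[0,3] (N/NP)/NP  >  k=1
[3,4] NP  lex  "on"
[0,4] N/NP  >  k=3
[4,5] NP  lex  "today"
[0,5] N  >  k=4
[5,6] N  lex  "no"
[6,7] ((S\N)/NP)\N  lex  "idea"
[5,7] (S\N)/NP  <  k=6
[7,8] NP  lex  "every"
[5,8] S\N  >  k=7
[0,8] S  <  k=5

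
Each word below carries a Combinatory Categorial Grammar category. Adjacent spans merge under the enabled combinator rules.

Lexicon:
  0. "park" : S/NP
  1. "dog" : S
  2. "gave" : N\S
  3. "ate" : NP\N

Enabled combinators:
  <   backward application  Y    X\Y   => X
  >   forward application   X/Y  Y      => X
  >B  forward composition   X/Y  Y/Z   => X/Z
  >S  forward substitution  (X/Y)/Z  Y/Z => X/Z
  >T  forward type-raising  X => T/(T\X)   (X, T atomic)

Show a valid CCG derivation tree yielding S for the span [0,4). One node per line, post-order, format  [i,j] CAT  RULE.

[0,1] S/NP  lex  "park"
[1,2] S  lex  "dog"
[2,3] N\S  lex  "gave"
[1,3] N  <  k=2
[3,4] NP\N  lex  "ate"
[1,4] NP  <  k=3
[0,4] S  >  k=1

[0,4] S   >
  [0,1] "park" : S/NP
  [1,4] NP   <
    [1,3] N   <
      [1,2] "dog" : S
      [2,3] "gave" : N\S
    [3,4] "ate" : NP\N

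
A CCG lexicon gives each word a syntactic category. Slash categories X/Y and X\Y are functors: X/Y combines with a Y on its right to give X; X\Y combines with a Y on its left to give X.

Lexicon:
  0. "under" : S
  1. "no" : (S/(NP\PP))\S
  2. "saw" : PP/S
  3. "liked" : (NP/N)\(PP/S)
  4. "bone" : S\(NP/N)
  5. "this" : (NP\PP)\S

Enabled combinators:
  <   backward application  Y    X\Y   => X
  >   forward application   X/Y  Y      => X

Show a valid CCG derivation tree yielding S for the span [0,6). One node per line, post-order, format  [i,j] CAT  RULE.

[0,1] S  lex  "under"
[1,2] (S/(NP\PP))\S  lex  "no"
[0,2] S/(NP\PP)  <  k=1
[2,3] PP/S  lex  "saw"
[3,4] (NP/N)\(PP/S)  lex  "liked"
[2,4] NP/N  <  k=3
[4,5] S\(NP/N)  lex  "bone"
[2,5] S  <  k=4
[5,6] (NP\PP)\S  lex  "this"
[2,6] NP\PP  <  k=5
[0,6] S  >  k=2

[0,6] S   >
  [0,2] S/(NP\PP)   <
    [0,1] "under" : S
    [1,2] "no" : (S/(NP\PP))\S
  [2,6] NP\PP   <
    [2,5] S   <
      [2,4] NP/N   <
        [2,3] "saw" : PP/S
        [3,4] "liked" : (NP/N)\(PP/S)
      [4,5] "bone" : S\(NP/N)
    [5,6] "this" : (NP\PP)\S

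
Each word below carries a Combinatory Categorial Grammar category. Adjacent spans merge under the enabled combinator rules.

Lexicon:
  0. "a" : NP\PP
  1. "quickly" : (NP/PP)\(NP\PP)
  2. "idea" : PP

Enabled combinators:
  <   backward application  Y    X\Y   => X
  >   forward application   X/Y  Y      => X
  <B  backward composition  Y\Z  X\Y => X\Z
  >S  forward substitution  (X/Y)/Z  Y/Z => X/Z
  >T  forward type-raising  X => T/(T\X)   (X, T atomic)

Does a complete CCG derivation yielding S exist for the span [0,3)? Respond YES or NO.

NO

NP\PP (NP/PP)\(NP\PP) PP
CKY chart[0,3] = {N/(N\NP), NP, NP/(NP\NP), PP/(PP\NP), S/(S\NP)}; S ∉ chart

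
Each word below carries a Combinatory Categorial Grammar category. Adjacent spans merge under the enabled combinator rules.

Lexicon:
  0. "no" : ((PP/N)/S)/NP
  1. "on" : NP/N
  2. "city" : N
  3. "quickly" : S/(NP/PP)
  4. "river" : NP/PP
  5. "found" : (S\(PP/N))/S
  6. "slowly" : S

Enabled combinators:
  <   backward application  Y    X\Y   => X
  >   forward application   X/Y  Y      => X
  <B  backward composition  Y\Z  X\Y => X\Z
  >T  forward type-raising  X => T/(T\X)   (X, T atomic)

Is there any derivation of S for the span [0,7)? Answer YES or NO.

[0,7] S   <
  [0,5] PP/N   >
    [0,3] (PP/N)/S   >
      [0,1] "no" : ((PP/N)/S)/NP
      [1,3] NP   >
        [1,2] "on" : NP/N
        [2,3] "city" : N
    [3,5] S   >
      [3,4] "quickly" : S/(NP/PP)
      [4,5] "river" : NP/PP
  [5,7] S\(PP/N)   >
    [5,6] "found" : (S\(PP/N))/S
    [6,7] "slowly" : S

YES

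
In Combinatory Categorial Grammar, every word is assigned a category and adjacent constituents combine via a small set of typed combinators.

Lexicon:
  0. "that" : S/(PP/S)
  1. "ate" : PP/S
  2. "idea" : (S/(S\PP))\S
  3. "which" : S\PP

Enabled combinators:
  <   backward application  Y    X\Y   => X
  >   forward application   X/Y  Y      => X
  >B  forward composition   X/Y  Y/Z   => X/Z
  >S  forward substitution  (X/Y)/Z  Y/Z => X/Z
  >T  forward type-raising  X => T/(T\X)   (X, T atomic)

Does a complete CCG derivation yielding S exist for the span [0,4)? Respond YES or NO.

YES

[0,4] S   >
  [0,3] S/(S\PP)   <
    [0,2] S   >
      [0,1] "that" : S/(PP/S)
      [1,2] "ate" : PP/S
    [2,3] "idea" : (S/(S\PP))\S
  [3,4] "which" : S\PP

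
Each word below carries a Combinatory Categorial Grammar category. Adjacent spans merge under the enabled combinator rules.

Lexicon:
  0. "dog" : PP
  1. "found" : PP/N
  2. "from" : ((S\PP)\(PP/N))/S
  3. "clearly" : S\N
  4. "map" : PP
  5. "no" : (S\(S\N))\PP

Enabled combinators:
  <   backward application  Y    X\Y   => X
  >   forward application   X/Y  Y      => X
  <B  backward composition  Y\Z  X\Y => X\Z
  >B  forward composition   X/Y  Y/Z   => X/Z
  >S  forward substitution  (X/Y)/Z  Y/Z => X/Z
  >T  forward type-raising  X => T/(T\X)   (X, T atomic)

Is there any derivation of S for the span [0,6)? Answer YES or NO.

YES

[0,6] S   <
  [0,1] "dog" : PP
  [1,6] S\PP   <
    [1,2] "found" : PP/N
    [2,6] (S\PP)\(PP/N)   >
      [2,3] "from" : ((S\PP)\(PP/N))/S
      [3,6] S   <
        [3,4] "clearly" : S\N
        [4,6] S\(S\N)   <
          [4,5] "map" : PP
          [5,6] "no" : (S\(S\N))\PP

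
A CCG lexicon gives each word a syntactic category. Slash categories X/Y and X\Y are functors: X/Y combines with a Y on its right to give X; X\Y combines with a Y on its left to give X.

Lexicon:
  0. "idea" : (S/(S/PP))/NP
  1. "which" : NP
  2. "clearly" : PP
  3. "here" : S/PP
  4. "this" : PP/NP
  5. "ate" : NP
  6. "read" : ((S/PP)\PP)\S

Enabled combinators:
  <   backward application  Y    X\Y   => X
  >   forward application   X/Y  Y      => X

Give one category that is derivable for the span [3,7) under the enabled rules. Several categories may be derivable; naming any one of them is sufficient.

[0,7] S   >
  [0,2] S/(S/PP)   >
    [0,1] "idea" : (S/(S/PP))/NP
    [1,2] "which" : NP
  [2,7] S/PP   <
    [2,3] "clearly" : PP
    [3,7] (S/PP)\PP   <
      [3,6] S   >
        [3,4] "here" : S/PP
        [4,6] PP   >
          [4,5] "this" : PP/NP
          [5,6] "ate" : NP
      [6,7] "read" : ((S/PP)\PP)\S

(S/PP)\PP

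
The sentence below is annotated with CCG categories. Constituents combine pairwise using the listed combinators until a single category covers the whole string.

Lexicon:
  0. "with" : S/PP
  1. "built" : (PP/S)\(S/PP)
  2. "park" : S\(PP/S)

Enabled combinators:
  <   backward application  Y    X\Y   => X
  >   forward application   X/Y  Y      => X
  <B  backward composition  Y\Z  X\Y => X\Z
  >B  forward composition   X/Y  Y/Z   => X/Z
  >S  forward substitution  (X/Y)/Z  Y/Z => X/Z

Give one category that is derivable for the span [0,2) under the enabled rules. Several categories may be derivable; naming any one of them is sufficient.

PP/S

[0,3] S   <
  [0,2] PP/S   <
    [0,1] "with" : S/PP
    [1,2] "built" : (PP/S)\(S/PP)
  [2,3] "park" : S\(PP/S)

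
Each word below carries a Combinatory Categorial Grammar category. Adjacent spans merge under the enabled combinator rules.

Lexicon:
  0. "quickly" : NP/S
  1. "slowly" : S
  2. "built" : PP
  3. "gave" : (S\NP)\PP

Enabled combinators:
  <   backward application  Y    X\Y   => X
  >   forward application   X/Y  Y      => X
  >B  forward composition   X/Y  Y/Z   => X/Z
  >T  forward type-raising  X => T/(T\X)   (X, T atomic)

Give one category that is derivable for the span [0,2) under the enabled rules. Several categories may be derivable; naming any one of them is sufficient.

[0,4] S   <
  [0,2] NP   >
    [0,1] "quickly" : NP/S
    [1,2] "slowly" : S
  [2,4] S\NP   <
    [2,3] "built" : PP
    [3,4] "gave" : (S\NP)\PP

NP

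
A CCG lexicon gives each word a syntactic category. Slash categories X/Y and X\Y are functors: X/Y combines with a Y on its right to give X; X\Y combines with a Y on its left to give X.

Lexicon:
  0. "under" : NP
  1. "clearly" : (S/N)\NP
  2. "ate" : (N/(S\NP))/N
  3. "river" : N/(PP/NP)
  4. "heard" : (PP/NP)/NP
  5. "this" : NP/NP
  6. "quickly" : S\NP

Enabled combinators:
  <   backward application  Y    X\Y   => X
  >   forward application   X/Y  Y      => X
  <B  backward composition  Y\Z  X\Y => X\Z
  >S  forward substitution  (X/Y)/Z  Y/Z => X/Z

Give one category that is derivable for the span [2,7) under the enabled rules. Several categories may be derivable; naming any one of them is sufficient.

[0,7] S   >
  [0,2] S/N   <
    [0,1] "under" : NP
    [1,2] "clearly" : (S/N)\NP
  [2,7] N   >
    [2,6] N/(S\NP)   >
      [2,3] "ate" : (N/(S\NP))/N
      [3,6] N   >
        [3,4] "river" : N/(PP/NP)
        [4,6] PP/NP   >S
          [4,5] "heard" : (PP/NP)/NP
          [5,6] "this" : NP/NP
    [6,7] "quickly" : S\NP

N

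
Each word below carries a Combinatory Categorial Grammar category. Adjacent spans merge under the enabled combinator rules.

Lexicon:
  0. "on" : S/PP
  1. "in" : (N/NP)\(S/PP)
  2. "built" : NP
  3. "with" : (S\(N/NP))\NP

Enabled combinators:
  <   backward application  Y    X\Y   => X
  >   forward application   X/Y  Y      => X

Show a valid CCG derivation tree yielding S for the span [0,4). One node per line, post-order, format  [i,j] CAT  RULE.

[0,4] S   <
  [0,2] N/NP   <
    [0,1] "on" : S/PP
    [1,2] "in" : (N/NP)\(S/PP)
  [2,4] S\(N/NP)   <
    [2,3] "built" : NP
    [3,4] "with" : (S\(N/NP))\NP

[0,1] S/PP  lex  "on"
[1,2] (N/NP)\(S/PP)  lex  "in"
[0,2] N/NP  <  k=1
[2,3] NP  lex  "built"
[3,4] (S\(N/NP))\NP  lex  "with"
[2,4] S\(N/NP)  <  k=3
[0,4] S  <  k=2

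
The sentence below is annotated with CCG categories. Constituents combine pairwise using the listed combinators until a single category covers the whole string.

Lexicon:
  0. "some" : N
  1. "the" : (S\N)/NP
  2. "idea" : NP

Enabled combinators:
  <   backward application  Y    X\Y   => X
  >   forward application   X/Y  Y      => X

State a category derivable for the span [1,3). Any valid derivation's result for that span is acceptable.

[0,3] S   <
  [0,1] "some" : N
  [1,3] S\N   >
    [1,2] "the" : (S\N)/NP
    [2,3] "idea" : NP

S\N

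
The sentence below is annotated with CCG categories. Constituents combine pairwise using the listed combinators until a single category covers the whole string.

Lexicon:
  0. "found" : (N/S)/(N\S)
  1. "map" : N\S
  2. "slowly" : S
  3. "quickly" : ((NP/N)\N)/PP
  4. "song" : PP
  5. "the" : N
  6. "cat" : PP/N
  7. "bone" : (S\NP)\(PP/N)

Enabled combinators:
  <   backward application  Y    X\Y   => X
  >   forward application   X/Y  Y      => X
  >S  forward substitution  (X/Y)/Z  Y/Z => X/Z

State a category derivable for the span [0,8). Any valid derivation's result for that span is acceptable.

S

[0,8] S   <
  [0,6] NP   >
    [0,5] NP/N   <
      [0,3] N   >
        [0,2] N/S   >
          [0,1] "found" : (N/S)/(N\S)
          [1,2] "map" : N\S
        [2,3] "slowly" : S
      [3,5] (NP/N)\N   >
        [3,4] "quickly" : ((NP/N)\N)/PP
        [4,5] "song" : PP
    [5,6] "the" : N
  [6,8] S\NP   <
    [6,7] "cat" : PP/N
    [7,8] "bone" : (S\NP)\(PP/N)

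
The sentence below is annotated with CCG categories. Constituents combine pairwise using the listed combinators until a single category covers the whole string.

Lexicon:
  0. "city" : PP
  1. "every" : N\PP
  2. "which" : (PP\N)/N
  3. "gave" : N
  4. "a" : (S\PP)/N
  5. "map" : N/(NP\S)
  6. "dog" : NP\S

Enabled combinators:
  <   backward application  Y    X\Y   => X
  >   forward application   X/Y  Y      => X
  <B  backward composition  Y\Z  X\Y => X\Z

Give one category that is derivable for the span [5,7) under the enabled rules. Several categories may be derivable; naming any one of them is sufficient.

[0,7] S   <
  [0,2] N   <
    [0,1] "city" : PP
    [1,2] "every" : N\PP
  [2,7] S\N   <B
    [2,4] PP\N   >
      [2,3] "which" : (PP\N)/N
      [3,4] "gave" : N
    [4,7] S\PP   >
      [4,5] "a" : (S\PP)/N
      [5,7] N   >
        [5,6] "map" : N/(NP\S)
        [6,7] "dog" : NP\S

N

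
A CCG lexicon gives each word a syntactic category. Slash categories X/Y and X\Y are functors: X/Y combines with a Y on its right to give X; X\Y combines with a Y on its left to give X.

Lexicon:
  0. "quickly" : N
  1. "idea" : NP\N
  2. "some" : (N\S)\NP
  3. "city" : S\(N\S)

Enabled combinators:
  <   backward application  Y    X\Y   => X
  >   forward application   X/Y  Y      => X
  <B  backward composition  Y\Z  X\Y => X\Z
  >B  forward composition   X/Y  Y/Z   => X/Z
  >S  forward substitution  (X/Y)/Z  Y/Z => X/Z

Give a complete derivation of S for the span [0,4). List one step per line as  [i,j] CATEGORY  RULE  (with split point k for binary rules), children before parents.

[0,4] S   <
  [0,2] NP   <
    [0,1] "quickly" : N
    [1,2] "idea" : NP\N
  [2,4] S\NP   <B
    [2,3] "some" : (N\S)\NP
    [3,4] "city" : S\(N\S)

[0,1] N  lex  "quickly"
[1,2] NP\N  lex  "idea"
[0,2] NP  <  k=1
[2,3] (N\S)\NP  lex  "some"
[3,4] S\(N\S)  lex  "city"
[2,4] S\NP  <B  k=3
[0,4] S  <  k=2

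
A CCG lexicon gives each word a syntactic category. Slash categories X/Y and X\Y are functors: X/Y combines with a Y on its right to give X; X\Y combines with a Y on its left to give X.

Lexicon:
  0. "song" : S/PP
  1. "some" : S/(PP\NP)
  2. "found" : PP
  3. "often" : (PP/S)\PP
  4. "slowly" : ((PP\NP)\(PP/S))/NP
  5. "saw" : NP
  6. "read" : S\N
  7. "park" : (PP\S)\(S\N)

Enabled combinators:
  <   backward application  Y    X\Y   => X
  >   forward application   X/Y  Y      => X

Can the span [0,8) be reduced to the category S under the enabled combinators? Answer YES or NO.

YES

[0,8] S   >
  [0,1] "song" : S/PP
  [1,8] PP   <
    [1,6] S   >
      [1,2] "some" : S/(PP\NP)
      [2,6] PP\NP   <
        [2,4] PP/S   <
          [2,3] "found" : PP
          [3,4] "often" : (PP/S)\PP
        [4,6] (PP\NP)\(PP/S)   >
          [4,5] "slowly" : ((PP\NP)\(PP/S))/NP
          [5,6] "saw" : NP
    [6,8] PP\S   <
      [6,7] "read" : S\N
      [7,8] "park" : (PP\S)\(S\N)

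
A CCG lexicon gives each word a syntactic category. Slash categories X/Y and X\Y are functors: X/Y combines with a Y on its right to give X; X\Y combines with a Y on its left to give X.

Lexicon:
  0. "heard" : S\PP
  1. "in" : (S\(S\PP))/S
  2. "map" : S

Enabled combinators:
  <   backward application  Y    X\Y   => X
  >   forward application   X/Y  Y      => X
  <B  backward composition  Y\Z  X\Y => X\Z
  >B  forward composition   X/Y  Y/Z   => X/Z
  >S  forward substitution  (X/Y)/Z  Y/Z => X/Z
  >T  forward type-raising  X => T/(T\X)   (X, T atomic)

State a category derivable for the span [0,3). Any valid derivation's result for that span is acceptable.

S

[0,3] S   <
  [0,1] "heard" : S\PP
  [1,3] S\(S\PP)   >
    [1,2] "in" : (S\(S\PP))/S
    [2,3] "map" : S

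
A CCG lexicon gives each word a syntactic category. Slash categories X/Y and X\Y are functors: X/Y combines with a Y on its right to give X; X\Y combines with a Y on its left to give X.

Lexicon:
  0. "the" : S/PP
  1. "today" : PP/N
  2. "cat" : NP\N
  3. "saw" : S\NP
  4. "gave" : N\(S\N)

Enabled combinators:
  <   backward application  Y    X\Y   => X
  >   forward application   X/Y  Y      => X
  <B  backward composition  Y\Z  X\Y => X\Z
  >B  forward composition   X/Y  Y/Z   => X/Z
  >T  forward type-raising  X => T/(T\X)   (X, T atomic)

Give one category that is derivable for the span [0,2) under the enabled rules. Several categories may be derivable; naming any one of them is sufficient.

[0,5] S   >
  [0,2] S/N   >B
    [0,1] "the" : S/PP
    [1,2] "today" : PP/N
  [2,5] N   <
    [2,4] S\N   <B
      [2,3] "cat" : NP\N
      [3,4] "saw" : S\NP
    [4,5] "gave" : N\(S\N)

S/N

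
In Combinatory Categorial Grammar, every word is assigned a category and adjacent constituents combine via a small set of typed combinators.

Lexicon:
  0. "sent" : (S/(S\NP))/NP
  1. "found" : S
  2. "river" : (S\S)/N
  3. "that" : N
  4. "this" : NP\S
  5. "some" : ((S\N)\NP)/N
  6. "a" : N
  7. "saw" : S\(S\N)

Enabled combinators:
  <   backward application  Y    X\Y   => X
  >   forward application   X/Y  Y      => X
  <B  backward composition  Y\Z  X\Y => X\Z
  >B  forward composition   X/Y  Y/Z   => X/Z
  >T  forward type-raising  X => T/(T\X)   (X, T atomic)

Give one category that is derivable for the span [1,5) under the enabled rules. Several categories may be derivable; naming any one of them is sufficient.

[0,8] S   >
  [0,5] S/(S\NP)   >
    [0,1] "sent" : (S/(S\NP))/NP
    [1,5] NP   <
      [1,2] "found" : S
      [2,5] NP\S   <B
        [2,4] S\S   >
          [2,3] "river" : (S\S)/N
          [3,4] "that" : N
        [4,5] "this" : NP\S
  [5,8] S\NP   <B
    [5,7] (S\N)\NP   >
      [5,6] "some" : ((S\N)\NP)/N
      [6,7] "a" : N
    [7,8] "saw" : S\(S\N)

NP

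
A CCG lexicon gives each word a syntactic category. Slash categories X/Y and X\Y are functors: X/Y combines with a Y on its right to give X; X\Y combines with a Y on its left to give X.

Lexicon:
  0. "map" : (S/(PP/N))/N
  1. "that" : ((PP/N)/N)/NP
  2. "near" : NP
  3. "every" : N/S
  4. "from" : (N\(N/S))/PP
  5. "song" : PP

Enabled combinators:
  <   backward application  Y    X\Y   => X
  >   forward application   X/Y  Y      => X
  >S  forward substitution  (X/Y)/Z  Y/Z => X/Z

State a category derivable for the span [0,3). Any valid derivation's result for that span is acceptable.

[0,6] S   >
  [0,3] S/N   >S
    [0,1] "map" : (S/(PP/N))/N
    [1,3] (PP/N)/N   >
      [1,2] "that" : ((PP/N)/N)/NP
      [2,3] "near" : NP
  [3,6] N   <
    [3,4] "every" : N/S
    [4,6] N\(N/S)   >
      [4,5] "from" : (N\(N/S))/PP
      [5,6] "song" : PP

S/N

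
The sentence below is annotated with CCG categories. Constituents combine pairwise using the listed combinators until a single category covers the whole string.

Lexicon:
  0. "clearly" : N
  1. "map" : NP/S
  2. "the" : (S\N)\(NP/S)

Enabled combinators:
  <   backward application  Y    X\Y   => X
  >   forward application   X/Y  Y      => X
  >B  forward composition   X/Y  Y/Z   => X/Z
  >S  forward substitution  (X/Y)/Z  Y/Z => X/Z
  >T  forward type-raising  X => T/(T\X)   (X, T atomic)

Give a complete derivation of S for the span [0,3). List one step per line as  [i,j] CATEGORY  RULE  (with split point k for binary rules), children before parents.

[0,3] S   <
  [0,1] "clearly" : N
  [1,3] S\N   <
    [1,2] "map" : NP/S
    [2,3] "the" : (S\N)\(NP/S)

[0,1] N  lex  "clearly"
[1,2] NP/S  lex  "map"
[2,3] (S\N)\(NP/S)  lex  "the"
[1,3] S\N  <  k=2
[0,3] S  <  k=1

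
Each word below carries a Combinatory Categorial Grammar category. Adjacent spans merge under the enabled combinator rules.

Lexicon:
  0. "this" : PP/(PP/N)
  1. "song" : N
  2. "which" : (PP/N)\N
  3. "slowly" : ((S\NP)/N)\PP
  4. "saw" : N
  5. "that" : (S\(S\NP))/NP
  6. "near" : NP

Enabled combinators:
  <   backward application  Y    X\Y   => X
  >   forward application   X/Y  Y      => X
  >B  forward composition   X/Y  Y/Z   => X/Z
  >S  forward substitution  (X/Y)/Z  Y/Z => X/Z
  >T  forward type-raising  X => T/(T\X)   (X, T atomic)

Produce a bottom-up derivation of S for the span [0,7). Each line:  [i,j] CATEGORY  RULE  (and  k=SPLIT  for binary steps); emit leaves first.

[0,7] S   <
  [0,5] S\NP   >
    [0,4] (S\NP)/N   <
      [0,3] PP   >
        [0,1] "this" : PP/(PP/N)
        [1,3] PP/N   <
          [1,2] "song" : N
          [2,3] "which" : (PP/N)\N
      [3,4] "slowly" : ((S\NP)/N)\PP
    [4,5] "saw" : N
  [5,7] S\(S\NP)   >
    [5,6] "that" : (S\(S\NP))/NP
    [6,7] "near" : NP

[0,1] PP/(PP/N)  lex  "this"
[1,2] N  lex  "song"
[2,3] (PP/N)\N  lex  "which"
[1,3] PP/N  <  k=2
[0,3] PP  >  k=1
[3,4] ((S\NP)/N)\PP  lex  "slowly"
[0,4] (S\NP)/N  <  k=3
[4,5] N  lex  "saw"
[0,5] S\NP  >  k=4
[5,6] (S\(S\NP))/NP  lex  "that"
[6,7] NP  lex  "near"
[5,7] S\(S\NP)  >  k=6
[0,7] S  <  k=5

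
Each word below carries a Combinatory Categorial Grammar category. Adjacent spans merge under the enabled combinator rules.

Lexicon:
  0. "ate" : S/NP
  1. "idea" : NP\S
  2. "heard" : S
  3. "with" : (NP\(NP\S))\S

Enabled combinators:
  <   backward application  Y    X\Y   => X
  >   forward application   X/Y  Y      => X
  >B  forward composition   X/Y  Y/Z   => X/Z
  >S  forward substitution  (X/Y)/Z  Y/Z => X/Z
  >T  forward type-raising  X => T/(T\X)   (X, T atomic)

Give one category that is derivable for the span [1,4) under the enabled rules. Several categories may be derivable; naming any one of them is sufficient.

NP

[0,4] S   >
  [0,1] "ate" : S/NP
  [1,4] NP   <
    [1,2] "idea" : NP\S
    [2,4] NP\(NP\S)   <
      [2,3] "heard" : S
      [3,4] "with" : (NP\(NP\S))\S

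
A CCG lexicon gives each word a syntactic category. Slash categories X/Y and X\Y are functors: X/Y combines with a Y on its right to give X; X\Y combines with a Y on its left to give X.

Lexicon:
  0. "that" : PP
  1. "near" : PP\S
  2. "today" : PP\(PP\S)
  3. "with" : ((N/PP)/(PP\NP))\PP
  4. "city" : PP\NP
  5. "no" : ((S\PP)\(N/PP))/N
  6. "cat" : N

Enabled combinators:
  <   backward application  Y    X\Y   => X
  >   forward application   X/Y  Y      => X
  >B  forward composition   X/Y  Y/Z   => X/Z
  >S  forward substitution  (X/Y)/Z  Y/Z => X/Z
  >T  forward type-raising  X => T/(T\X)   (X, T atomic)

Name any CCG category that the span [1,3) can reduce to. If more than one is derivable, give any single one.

PP

[0,7] S   <
  [0,1] "that" : PP
  [1,7] S\PP   <
    [1,5] N/PP   >
      [1,4] (N/PP)/(PP\NP)   <
        [1,3] PP   <
          [1,2] "near" : PP\S
          [2,3] "today" : PP\(PP\S)
        [3,4] "with" : ((N/PP)/(PP\NP))\PP
      [4,5] "city" : PP\NP
    [5,7] (S\PP)\(N/PP)   >
      [5,6] "no" : ((S\PP)\(N/PP))/N
      [6,7] "cat" : N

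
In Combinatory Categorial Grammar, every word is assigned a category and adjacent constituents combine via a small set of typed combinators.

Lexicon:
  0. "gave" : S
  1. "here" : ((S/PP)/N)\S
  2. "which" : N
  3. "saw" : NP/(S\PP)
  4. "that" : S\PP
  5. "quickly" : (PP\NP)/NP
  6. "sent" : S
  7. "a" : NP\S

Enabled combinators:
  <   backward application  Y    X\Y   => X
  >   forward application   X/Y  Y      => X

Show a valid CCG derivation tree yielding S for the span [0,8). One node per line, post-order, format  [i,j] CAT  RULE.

[0,1] S  lex  "gave"
[1,2] ((S/PP)/N)\S  lex  "here"
[0,2] (S/PP)/N  <  k=1
[2,3] N  lex  "which"
[0,3] S/PP  >  k=2
[3,4] NP/(S\PP)  lex  "saw"
[4,5] S\PP  lex  "that"
[3,5] NP  >  k=4
[5,6] (PP\NP)/NP  lex  "quickly"
[6,7] S  lex  "sent"
[7,8] NP\S  lex  "a"
[6,8] NP  <  k=7
[5,8] PP\NP  >  k=6
[3,8] PP  <  k=5
[0,8] S  >  k=3

[0,8] S   >
  [0,3] S/PP   >
    [0,2] (S/PP)/N   <
      [0,1] "gave" : S
      [1,2] "here" : ((S/PP)/N)\S
    [2,3] "which" : N
  [3,8] PP   <
    [3,5] NP   >
      [3,4] "saw" : NP/(S\PP)
      [4,5] "that" : S\PP
    [5,8] PP\NP   >
      [5,6] "quickly" : (PP\NP)/NP
      [6,8] NP   <
        [6,7] "sent" : S
        [7,8] "a" : NP\S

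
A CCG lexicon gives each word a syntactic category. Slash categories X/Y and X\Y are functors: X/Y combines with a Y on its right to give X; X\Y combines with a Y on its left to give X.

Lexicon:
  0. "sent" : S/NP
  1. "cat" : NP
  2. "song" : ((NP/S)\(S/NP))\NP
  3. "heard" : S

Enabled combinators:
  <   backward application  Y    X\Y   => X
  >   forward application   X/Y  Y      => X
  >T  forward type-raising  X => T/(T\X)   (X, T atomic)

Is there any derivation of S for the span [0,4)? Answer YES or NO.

S/NP NP ((NP/S)\(S/NP))\NP S
CKY chart[0,4] = {N/(N\NP), NP, NP/(NP\NP), PP/(PP\NP), S/(S\NP)}; S ∉ chart

NO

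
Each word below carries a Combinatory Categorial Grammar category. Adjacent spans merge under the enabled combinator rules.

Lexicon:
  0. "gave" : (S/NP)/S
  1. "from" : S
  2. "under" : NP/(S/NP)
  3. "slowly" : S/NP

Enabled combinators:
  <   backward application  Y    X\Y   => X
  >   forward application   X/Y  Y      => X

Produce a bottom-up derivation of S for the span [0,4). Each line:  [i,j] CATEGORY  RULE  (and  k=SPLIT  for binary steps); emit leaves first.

[0,1] (S/NP)/S  lex  "gave"
[1,2] S  lex  "from"
[0,2] S/NP  >  k=1
[2,3] NP/(S/NP)  lex  "under"
[3,4] S/NP  lex  "slowly"
[2,4] NP  >  k=3
[0,4] S  >  k=2

[0,4] S   >
  [0,2] S/NP   >
    [0,1] "gave" : (S/NP)/S
    [1,2] "from" : S
  [2,4] NP   >
    [2,3] "under" : NP/(S/NP)
    [3,4] "slowly" : S/NP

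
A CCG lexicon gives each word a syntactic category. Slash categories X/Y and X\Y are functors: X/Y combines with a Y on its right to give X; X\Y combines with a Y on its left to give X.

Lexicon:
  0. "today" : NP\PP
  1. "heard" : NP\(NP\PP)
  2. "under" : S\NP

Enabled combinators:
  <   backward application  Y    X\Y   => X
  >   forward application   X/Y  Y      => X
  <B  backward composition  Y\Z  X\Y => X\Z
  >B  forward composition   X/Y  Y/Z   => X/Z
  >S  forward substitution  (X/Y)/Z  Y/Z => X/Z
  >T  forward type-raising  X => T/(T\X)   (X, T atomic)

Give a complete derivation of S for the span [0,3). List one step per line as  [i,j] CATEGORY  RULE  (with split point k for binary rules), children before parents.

[0,1] NP\PP  lex  "today"
[1,2] NP\(NP\PP)  lex  "heard"
[0,2] NP  <  k=1
[2,3] S\NP  lex  "under"
[0,3] S  <  k=2

[0,3] S   <
  [0,2] NP   <
    [0,1] "today" : NP\PP
    [1,2] "heard" : NP\(NP\PP)
  [2,3] "under" : S\NP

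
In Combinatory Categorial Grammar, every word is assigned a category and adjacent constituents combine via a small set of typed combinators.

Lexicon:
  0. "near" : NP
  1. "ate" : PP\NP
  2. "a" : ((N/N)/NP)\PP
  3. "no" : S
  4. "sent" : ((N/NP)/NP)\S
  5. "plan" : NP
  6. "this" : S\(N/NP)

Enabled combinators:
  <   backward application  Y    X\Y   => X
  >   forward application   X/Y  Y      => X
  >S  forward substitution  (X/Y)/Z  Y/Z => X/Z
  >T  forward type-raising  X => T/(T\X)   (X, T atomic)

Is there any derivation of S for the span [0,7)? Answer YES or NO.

[0,7] S   <
  [0,6] N/NP   >S
    [0,3] (N/N)/NP   <
      [0,2] PP   >
        [0,1] PP/(PP\NP)   >T
          [0,1] "near" : NP
        [1,2] "ate" : PP\NP
      [2,3] "a" : ((N/N)/NP)\PP
    [3,6] N/NP   >
      [3,5] (N/NP)/NP   <
        [3,4] "no" : S
        [4,5] "sent" : ((N/NP)/NP)\S
      [5,6] "plan" : NP
  [6,7] "this" : S\(N/NP)

YES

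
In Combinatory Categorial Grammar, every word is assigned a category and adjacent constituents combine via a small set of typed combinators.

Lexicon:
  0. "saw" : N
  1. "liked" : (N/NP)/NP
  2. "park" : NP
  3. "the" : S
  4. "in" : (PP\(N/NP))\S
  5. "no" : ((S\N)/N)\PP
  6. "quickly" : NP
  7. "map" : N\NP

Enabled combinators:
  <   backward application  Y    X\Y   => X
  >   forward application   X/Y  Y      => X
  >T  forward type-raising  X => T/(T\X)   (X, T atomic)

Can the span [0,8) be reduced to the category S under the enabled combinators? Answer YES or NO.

[0,8] S   <
  [0,1] "saw" : N
  [1,8] S\N   >
    [1,6] (S\N)/N   <
      [1,5] PP   <
        [1,3] N/NP   >
          [1,2] "liked" : (N/NP)/NP
          [2,3] "park" : NP
        [3,5] PP\(N/NP)   <
          [3,4] "the" : S
          [4,5] "in" : (PP\(N/NP))\S
      [5,6] "no" : ((S\N)/N)\PP
    [6,8] N   <
      [6,7] "quickly" : NP
      [7,8] "map" : N\NP

YES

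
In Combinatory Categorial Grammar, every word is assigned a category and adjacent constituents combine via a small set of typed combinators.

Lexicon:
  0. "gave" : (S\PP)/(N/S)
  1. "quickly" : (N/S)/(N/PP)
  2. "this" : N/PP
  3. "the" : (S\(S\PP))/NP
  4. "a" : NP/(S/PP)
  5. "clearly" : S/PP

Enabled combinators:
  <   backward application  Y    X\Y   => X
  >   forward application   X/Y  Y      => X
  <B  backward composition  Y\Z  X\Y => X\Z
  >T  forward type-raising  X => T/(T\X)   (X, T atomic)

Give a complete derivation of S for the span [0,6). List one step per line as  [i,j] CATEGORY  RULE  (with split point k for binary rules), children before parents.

[0,1] (S\PP)/(N/S)  lex  "gave"
[1,2] (N/S)/(N/PP)  lex  "quickly"
[2,3] N/PP  lex  "this"
[1,3] N/S  >  k=2
[0,3] S\PP  >  k=1
[3,4] (S\(S\PP))/NP  lex  "the"
[4,5] NP/(S/PP)  lex  "a"
[5,6] S/PP  lex  "clearly"
[4,6] NP  >  k=5
[3,6] S\(S\PP)  >  k=4
[0,6] S  <  k=3

[0,6] S   <
  [0,3] S\PP   >
    [0,1] "gave" : (S\PP)/(N/S)
    [1,3] N/S   >
      [1,2] "quickly" : (N/S)/(N/PP)
      [2,3] "this" : N/PP
  [3,6] S\(S\PP)   >
    [3,4] "the" : (S\(S\PP))/NP
    [4,6] NP   >
      [4,5] "a" : NP/(S/PP)
      [5,6] "clearly" : S/PP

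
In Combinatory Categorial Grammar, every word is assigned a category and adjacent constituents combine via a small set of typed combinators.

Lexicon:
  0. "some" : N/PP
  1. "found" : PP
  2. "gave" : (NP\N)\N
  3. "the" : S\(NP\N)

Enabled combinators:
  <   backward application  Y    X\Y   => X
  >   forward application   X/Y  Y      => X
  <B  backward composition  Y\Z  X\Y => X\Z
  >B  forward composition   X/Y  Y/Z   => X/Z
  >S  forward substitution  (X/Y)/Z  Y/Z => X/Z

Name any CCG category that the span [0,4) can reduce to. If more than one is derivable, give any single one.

S

[0,4] S   <
  [0,3] NP\N   <
    [0,2] N   >
      [0,1] "some" : N/PP
      [1,2] "found" : PP
    [2,3] "gave" : (NP\N)\N
  [3,4] "the" : S\(NP\N)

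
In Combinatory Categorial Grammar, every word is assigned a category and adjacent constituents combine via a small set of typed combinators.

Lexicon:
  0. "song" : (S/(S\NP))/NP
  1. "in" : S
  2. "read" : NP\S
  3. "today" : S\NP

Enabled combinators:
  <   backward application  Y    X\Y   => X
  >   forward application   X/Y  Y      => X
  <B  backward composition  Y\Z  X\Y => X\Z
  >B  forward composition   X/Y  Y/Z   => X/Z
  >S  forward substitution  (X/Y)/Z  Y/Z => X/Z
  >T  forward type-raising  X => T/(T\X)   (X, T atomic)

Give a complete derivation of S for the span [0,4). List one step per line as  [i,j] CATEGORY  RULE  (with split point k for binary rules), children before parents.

[0,4] S   >
  [0,3] S/(S\NP)   >
    [0,1] "song" : (S/(S\NP))/NP
    [1,3] NP   >
      [1,2] NP/(NP\S)   >T
        [1,2] "in" : S
      [2,3] "read" : NP\S
  [3,4] "today" : S\NP

[0,1] (S/(S\NP))/NP  lex  "song"
[1,2] S  lex  "in"
[1,2] NP/(NP\S)  >T
[2,3] NP\S  lex  "read"
[1,3] NP  >  k=2
[0,3] S/(S\NP)  >  k=1
[3,4] S\NP  lex  "today"
[0,4] S  >  k=3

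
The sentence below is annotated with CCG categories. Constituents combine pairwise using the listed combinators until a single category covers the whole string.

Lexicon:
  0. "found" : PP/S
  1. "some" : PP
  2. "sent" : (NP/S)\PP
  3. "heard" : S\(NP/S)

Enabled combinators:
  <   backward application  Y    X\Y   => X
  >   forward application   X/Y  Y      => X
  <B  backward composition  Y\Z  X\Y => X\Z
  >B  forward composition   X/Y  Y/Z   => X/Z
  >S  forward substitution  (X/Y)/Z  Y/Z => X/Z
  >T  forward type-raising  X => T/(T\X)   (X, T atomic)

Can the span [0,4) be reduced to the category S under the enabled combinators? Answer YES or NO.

NO

PP/S PP (NP/S)\PP S\(NP/S)
CKY chart[0,4] = {N/(N\PP), NP/(NP\PP), PP, PP/(PP\PP), PP/(S\S), S/(S\PP)}; S ∉ chart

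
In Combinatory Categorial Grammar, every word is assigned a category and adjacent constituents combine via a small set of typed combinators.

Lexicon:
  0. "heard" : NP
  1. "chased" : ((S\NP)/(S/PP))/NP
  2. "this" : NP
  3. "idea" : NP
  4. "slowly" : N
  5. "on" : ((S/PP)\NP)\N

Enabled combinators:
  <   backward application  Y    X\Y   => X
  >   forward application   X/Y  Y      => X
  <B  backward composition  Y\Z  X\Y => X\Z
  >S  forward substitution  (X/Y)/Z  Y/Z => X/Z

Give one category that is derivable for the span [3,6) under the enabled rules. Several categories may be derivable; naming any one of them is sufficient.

S/PP

[0,6] S   <
  [0,1] "heard" : NP
  [1,6] S\NP   >
    [1,3] (S\NP)/(S/PP)   >
      [1,2] "chased" : ((S\NP)/(S/PP))/NP
      [2,3] "this" : NP
    [3,6] S/PP   <
      [3,4] "idea" : NP
      [4,6] (S/PP)\NP   <
        [4,5] "slowly" : N
        [5,6] "on" : ((S/PP)\NP)\N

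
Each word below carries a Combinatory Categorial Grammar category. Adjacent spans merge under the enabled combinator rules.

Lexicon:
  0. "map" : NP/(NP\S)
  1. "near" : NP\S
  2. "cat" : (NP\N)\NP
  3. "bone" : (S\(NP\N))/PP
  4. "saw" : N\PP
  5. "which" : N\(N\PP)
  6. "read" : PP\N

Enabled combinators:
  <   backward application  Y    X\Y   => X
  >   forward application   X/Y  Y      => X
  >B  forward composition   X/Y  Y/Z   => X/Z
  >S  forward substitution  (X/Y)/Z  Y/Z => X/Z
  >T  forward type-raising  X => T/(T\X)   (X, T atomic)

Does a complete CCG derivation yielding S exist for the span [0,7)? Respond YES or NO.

[0,7] S   <
  [0,3] NP\N   <
    [0,2] NP   >
      [0,1] "map" : NP/(NP\S)
      [1,2] "near" : NP\S
    [2,3] "cat" : (NP\N)\NP
  [3,7] S\(NP\N)   >
    [3,4] "bone" : (S\(NP\N))/PP
    [4,7] PP   <
      [4,6] N   <
        [4,5] "saw" : N\PP
        [5,6] "which" : N\(N\PP)
      [6,7] "read" : PP\N

YES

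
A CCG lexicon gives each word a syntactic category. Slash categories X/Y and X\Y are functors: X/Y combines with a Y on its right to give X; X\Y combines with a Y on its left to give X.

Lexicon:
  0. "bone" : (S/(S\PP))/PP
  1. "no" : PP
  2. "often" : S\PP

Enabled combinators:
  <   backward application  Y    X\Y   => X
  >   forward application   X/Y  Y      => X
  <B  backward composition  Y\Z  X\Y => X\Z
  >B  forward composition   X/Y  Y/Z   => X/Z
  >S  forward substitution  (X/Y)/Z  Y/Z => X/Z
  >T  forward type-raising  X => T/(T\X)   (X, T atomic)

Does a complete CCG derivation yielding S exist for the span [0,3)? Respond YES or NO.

YES

[0,3] S   >
  [0,2] S/(S\PP)   >
    [0,1] "bone" : (S/(S\PP))/PP
    [1,2] "no" : PP
  [2,3] "often" : S\PP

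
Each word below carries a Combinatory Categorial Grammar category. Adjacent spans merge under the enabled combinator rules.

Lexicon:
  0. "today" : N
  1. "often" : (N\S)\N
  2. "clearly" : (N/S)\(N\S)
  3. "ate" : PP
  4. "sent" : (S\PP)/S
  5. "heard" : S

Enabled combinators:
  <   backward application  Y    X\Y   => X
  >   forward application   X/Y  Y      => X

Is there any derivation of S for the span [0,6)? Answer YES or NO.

N (N\S)\N (N/S)\(N\S) PP (S\PP)/S S
CKY chart[0,6] = {N}; S ∉ chart

NO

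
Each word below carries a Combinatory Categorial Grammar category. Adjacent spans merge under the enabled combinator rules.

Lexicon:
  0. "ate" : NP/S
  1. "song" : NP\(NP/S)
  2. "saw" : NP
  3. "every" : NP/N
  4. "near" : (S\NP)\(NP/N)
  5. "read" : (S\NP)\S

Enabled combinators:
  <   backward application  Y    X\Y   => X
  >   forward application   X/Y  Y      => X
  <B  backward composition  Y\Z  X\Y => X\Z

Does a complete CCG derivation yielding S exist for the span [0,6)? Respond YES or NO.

[0,6] S   <
  [0,2] NP   <
    [0,1] "ate" : NP/S
    [1,2] "song" : NP\(NP/S)
  [2,6] S\NP   <
    [2,5] S   <
      [2,3] "saw" : NP
      [3,5] S\NP   <
        [3,4] "every" : NP/N
        [4,5] "near" : (S\NP)\(NP/N)
    [5,6] "read" : (S\NP)\S

YES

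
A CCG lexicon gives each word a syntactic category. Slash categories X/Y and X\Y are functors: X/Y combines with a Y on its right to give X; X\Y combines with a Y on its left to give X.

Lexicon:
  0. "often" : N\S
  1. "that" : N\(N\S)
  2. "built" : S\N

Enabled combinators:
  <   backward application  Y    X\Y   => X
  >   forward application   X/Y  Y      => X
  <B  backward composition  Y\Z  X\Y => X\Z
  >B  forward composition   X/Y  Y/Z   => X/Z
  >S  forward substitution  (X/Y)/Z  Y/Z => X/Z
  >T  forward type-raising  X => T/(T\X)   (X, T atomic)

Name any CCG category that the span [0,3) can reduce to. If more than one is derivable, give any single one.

[0,3] S   <
  [0,2] N   <
    [0,1] "often" : N\S
    [1,2] "that" : N\(N\S)
  [2,3] "built" : S\N

S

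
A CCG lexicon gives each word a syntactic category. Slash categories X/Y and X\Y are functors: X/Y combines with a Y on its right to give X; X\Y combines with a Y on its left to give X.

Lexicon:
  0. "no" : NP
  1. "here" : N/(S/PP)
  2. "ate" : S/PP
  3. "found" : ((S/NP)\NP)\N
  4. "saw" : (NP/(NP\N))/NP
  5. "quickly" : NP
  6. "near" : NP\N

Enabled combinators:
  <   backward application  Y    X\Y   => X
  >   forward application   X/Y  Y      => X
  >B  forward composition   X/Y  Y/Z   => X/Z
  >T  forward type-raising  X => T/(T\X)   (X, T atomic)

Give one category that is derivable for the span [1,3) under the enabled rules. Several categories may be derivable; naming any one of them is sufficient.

N

[0,7] S   >
  [0,4] S/NP   <
    [0,1] "no" : NP
    [1,4] (S/NP)\NP   <
      [1,3] N   >
        [1,2] "here" : N/(S/PP)
        [2,3] "ate" : S/PP
      [3,4] "found" : ((S/NP)\NP)\N
  [4,7] NP   >
    [4,6] NP/(NP\N)   >
      [4,5] "saw" : (NP/(NP\N))/NP
      [5,6] "quickly" : NP
    [6,7] "near" : NP\N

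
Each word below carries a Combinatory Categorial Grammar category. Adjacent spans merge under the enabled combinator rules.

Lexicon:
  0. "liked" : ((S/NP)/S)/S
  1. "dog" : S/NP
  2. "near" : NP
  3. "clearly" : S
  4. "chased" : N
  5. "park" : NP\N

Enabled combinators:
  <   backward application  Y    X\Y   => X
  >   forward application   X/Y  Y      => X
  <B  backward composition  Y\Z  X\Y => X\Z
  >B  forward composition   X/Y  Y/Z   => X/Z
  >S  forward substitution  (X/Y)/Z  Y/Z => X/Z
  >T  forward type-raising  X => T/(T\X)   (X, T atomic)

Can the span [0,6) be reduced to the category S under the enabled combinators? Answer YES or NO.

YES

[0,6] S   >
  [0,4] S/NP   >
    [0,3] (S/NP)/S   >
      [0,1] "liked" : ((S/NP)/S)/S
      [1,3] S   >
        [1,2] "dog" : S/NP
        [2,3] "near" : NP
    [3,4] "clearly" : S
  [4,6] NP   >
    [4,5] NP/(NP\N)   >T
      [4,5] "chased" : N
    [5,6] "park" : NP\N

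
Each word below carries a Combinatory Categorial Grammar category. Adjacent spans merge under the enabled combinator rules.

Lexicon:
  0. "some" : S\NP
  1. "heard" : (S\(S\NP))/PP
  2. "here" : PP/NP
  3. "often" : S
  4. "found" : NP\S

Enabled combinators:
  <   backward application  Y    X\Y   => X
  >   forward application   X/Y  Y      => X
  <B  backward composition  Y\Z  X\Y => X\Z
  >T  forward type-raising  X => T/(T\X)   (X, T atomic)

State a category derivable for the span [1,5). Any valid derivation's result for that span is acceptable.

S\(S\NP)

[0,5] S   <
  [0,1] "some" : S\NP
  [1,5] S\(S\NP)   >
    [1,2] "heard" : (S\(S\NP))/PP
    [2,5] PP   >
      [2,3] "here" : PP/NP
      [3,5] NP   >
        [3,4] NP/(NP\S)   >T
          [3,4] "often" : S
        [4,5] "found" : NP\S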